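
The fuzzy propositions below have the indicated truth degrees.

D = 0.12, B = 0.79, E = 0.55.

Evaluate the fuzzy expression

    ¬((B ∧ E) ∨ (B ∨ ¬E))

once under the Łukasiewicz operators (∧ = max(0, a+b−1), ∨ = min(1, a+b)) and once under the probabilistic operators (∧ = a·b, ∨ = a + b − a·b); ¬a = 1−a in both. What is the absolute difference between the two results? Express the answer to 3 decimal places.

0.065

Under Łukasiewicz:
  B ∧ E = max(0, a+b−1) on (0.79, 0.55) = 0.34
  ¬E = 1 − 0.55 = 0.45
  B ∨ ¬E = min(1, a+b) on (0.79, 0.45) = 1.00
  (B ∧ E) ∨ (B ∨ ¬E) = min(1, a+b) on (0.34, 1.00) = 1.00
  ¬((B ∧ E) ∨ (B ∨ ¬E)) = 1 − 1.00 = 0.00
  → value = 0.0000
Under probabilistic:
  B ∧ E = a·b on (0.7900, 0.5500) = 0.4345
  ¬E = 1 − 0.5500 = 0.4500
  B ∨ ¬E = a + b − a·b on (0.7900, 0.4500) = 0.8845
  (B ∧ E) ∨ (B ∨ ¬E) = a + b − a·b on (0.4345, 0.8845) = 0.9347
  ¬((B ∧ E) ∨ (B ∨ ¬E)) = 1 − 0.9347 = 0.0653
  → value = 0.0653
|0.0000 − 0.0653| = 0.065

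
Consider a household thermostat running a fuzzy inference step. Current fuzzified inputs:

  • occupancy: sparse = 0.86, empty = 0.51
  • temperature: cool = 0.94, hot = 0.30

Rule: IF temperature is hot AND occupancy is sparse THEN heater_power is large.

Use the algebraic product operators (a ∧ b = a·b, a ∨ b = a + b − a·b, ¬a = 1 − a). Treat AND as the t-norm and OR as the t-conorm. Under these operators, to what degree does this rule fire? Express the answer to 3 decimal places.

0.258

firing strength: hot=0.30, sparse=0.86; AND[a·b] → w = 0.2580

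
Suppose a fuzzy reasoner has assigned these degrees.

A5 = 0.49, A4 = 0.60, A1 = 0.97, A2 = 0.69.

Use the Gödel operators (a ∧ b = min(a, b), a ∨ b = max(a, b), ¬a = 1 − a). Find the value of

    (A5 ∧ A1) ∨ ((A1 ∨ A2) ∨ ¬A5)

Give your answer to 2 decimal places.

0.97

A5 ∧ A1 = min(a, b) on (0.49, 0.97) = 0.49
A1 ∨ A2 = max(a, b) on (0.97, 0.69) = 0.97
¬A5 = 1 − 0.49 = 0.51
(A1 ∨ A2) ∨ ¬A5 = max(a, b) on (0.97, 0.51) = 0.97
(A5 ∧ A1) ∨ ((A1 ∨ A2) ∨ ¬A5) = max(a, b) on (0.49, 0.97) = 0.97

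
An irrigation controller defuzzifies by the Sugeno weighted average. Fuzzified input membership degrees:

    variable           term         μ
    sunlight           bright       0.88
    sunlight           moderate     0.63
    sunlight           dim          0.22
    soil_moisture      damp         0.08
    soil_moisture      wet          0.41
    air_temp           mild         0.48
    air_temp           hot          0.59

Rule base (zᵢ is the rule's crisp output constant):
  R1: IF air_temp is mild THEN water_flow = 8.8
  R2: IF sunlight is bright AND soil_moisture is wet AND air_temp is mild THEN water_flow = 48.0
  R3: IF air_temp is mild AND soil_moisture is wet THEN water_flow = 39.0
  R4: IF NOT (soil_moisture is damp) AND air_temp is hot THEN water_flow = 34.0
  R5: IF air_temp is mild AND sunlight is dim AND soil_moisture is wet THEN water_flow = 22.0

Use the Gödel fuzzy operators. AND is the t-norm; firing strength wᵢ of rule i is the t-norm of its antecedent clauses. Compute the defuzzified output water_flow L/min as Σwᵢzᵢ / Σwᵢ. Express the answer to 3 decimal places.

R1 (z=8.8): mild=0.48 → w = 0.48
R2 (z=48.0): bright=0.88, wet=0.41, mild=0.48; AND[min(a, b)] → w = 0.41
R3 (z=39.0): mild=0.48, wet=0.41; AND[min(a, b)] → w = 0.41
R4 (z=34.0): ¬damp=1−0.08=0.92, hot=0.59; AND[min(a, b)] → w = 0.59
R5 (z=22.0): mild=0.48, dim=0.22, wet=0.41; AND[min(a, b)] → w = 0.22
Weighted average = (0.48·8.8 + 0.41·48.0 + 0.41·39.0 + 0.59·34.0 + 0.22·22.0) / (0.48 + 0.41 + 0.41 + 0.59 + 0.22)
  = 64.7940 / 2.1100 = 30.708

30.708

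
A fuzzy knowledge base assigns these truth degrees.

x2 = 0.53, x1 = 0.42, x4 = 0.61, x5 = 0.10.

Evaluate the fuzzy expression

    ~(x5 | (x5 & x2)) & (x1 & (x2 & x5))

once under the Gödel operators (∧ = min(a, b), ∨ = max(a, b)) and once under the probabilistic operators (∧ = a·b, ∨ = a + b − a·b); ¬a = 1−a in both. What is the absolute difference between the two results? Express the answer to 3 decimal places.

Under Gödel:
  x5 & x2 = min(a, b) on (0.10, 0.53) = 0.10
  x5 | (x5 & x2) = max(a, b) on (0.10, 0.10) = 0.10
  ~(x5 | (x5 & x2)) = 1 − 0.10 = 0.90
  x2 & x5 = min(a, b) on (0.53, 0.10) = 0.10
  x1 & (x2 & x5) = min(a, b) on (0.42, 0.10) = 0.10
  ~(x5 | (x5 & x2)) & (x1 & (x2 & x5)) = min(a, b) on (0.90, 0.10) = 0.10
  → value = 0.1000
Under probabilistic:
  x5 & x2 = a·b on (0.1000, 0.5300) = 0.0530
  x5 | (x5 & x2) = a + b − a·b on (0.1000, 0.0530) = 0.1477
  ~(x5 | (x5 & x2)) = 1 − 0.1477 = 0.8523
  x2 & x5 = a·b on (0.5300, 0.1000) = 0.0530
  x1 & (x2 & x5) = a·b on (0.4200, 0.0530) = 0.0223
  ~(x5 | (x5 & x2)) & (x1 & (x2 & x5)) = a·b on (0.8523, 0.0223) = 0.0190
  → value = 0.0190
|0.1000 − 0.0190| = 0.081

0.081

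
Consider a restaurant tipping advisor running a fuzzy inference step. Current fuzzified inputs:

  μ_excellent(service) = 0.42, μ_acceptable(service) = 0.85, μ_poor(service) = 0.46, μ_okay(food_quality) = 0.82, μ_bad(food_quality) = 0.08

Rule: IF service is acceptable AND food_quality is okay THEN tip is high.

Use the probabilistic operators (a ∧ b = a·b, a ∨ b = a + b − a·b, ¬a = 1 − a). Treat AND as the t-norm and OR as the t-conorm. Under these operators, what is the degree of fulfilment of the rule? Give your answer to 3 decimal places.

0.697

firing strength: acceptable=0.85, okay=0.82; AND[a·b] → w = 0.6970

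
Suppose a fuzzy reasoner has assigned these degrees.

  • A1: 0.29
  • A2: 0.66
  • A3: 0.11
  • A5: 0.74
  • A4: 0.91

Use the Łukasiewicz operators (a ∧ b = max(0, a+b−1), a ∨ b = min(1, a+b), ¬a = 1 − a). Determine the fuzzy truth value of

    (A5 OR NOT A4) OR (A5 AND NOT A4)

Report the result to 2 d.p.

0.83

NOT A4 = 1 − 0.91 = 0.09
A5 OR NOT A4 = min(1, a+b) on (0.74, 0.09) = 0.83
NOT A4 = 1 − 0.91 = 0.09
A5 AND NOT A4 = max(0, a+b−1) on (0.74, 0.09) = 0.00
(A5 OR NOT A4) OR (A5 AND NOT A4) = min(1, a+b) on (0.83, 0.00) = 0.83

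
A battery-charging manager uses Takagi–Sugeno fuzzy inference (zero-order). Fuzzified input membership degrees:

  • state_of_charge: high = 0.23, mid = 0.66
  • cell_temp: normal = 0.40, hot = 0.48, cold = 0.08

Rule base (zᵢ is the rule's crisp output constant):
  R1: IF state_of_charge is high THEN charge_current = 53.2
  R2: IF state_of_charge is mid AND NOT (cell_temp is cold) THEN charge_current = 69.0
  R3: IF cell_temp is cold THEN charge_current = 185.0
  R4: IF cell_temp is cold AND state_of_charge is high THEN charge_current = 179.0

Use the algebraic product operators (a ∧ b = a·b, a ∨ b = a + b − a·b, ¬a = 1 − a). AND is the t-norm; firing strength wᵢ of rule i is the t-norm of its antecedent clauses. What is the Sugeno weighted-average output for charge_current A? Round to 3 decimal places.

R1 (z=53.2): high=0.23 → w = 0.2300
R2 (z=69.0): mid=0.66, ¬cold=1−0.08=0.92; AND[a·b] → w = 0.6072
R3 (z=185.0): cold=0.08 → w = 0.0800
R4 (z=179.0): cold=0.08, high=0.23; AND[a·b] → w = 0.0184
Weighted average = (0.2300·53.2 + 0.6072·69.0 + 0.0800·185.0 + 0.0184·179.0) / (0.2300 + 0.6072 + 0.0800 + 0.0184)
  = 72.2264 / 0.9356 = 77.198

77.198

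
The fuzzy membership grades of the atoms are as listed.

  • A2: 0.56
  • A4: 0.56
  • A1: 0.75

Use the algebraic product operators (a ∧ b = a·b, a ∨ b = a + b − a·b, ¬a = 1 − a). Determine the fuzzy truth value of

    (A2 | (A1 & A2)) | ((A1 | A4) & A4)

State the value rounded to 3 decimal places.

0.872

A1 & A2 = a·b on (0.7500, 0.5600) = 0.4200
A2 | (A1 & A2) = a + b − a·b on (0.5600, 0.4200) = 0.7448
A1 | A4 = a + b − a·b on (0.7500, 0.5600) = 0.8900
(A1 | A4) & A4 = a·b on (0.8900, 0.5600) = 0.4984
(A2 | (A1 & A2)) | ((A1 | A4) & A4) = a + b − a·b on (0.7448, 0.4984) = 0.8720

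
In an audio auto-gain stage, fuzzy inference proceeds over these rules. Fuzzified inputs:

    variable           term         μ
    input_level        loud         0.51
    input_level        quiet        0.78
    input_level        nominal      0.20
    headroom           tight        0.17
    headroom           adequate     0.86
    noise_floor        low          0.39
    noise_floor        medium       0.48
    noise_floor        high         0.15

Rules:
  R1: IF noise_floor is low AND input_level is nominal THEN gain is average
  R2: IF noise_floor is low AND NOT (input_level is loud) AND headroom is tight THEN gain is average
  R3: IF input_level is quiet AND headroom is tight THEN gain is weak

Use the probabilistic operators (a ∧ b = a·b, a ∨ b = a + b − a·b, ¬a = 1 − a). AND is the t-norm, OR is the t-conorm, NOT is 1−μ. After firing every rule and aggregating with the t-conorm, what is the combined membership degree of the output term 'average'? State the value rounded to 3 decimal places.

0.108

R1: low=0.39, nominal=0.20; AND[a·b] → w = 0.0780
R2: low=0.39, ¬loud=1−0.51=0.49, tight=0.17; AND[a·b] → w = 0.0325
R3: quiet=0.78, tight=0.17; AND[a·b] → w = 0.1326
Rules with consequent 'average': {R1, R2} → strengths 0.0780, 0.0325
Aggregate via t-conorm [a + b − a·b]: 0.1080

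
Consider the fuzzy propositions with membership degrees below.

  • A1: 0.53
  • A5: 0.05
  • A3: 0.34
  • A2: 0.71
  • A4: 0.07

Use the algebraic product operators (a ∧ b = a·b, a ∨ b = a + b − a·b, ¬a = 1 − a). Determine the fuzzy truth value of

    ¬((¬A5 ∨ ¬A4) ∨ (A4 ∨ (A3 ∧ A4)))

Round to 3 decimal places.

¬A5 = 1 − 0.0500 = 0.9500
¬A4 = 1 − 0.0700 = 0.9300
¬A5 ∨ ¬A4 = a + b − a·b on (0.9500, 0.9300) = 0.9965
A3 ∧ A4 = a·b on (0.3400, 0.0700) = 0.0238
A4 ∨ (A3 ∧ A4) = a + b − a·b on (0.0700, 0.0238) = 0.0921
(¬A5 ∨ ¬A4) ∨ (A4 ∨ (A3 ∧ A4)) = a + b − a·b on (0.9965, 0.0921) = 0.9968
¬((¬A5 ∨ ¬A4) ∨ (A4 ∨ (A3 ∧ A4))) = 1 − 0.9968 = 0.0032

0.003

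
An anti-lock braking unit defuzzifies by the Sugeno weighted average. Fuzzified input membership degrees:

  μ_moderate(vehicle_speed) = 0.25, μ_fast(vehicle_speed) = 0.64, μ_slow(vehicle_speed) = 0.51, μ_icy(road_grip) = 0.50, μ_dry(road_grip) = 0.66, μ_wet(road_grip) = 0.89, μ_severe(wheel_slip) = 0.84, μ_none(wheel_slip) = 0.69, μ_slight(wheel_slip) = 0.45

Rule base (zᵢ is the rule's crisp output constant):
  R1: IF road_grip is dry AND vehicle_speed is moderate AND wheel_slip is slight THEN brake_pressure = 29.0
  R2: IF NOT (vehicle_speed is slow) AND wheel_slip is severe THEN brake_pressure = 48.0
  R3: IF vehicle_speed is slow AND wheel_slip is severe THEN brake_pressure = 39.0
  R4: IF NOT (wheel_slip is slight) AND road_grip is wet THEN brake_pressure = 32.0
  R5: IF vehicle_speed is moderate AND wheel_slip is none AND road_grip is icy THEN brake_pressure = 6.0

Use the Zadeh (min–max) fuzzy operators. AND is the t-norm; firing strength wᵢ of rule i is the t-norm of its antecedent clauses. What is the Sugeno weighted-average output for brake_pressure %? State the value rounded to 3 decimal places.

34.029

R1 (z=29.0): dry=0.66, moderate=0.25, slight=0.45; AND[min(a, b)] → w = 0.25
R2 (z=48.0): ¬slow=1−0.51=0.49, severe=0.84; AND[min(a, b)] → w = 0.49
R3 (z=39.0): slow=0.51, severe=0.84; AND[min(a, b)] → w = 0.51
R4 (z=32.0): ¬slight=1−0.45=0.55, wet=0.89; AND[min(a, b)] → w = 0.55
R5 (z=6.0): moderate=0.25, none=0.69, icy=0.50; AND[min(a, b)] → w = 0.25
Weighted average = (0.25·29.0 + 0.49·48.0 + 0.51·39.0 + 0.55·32.0 + 0.25·6.0) / (0.25 + 0.49 + 0.51 + 0.55 + 0.25)
  = 69.7600 / 2.0500 = 34.029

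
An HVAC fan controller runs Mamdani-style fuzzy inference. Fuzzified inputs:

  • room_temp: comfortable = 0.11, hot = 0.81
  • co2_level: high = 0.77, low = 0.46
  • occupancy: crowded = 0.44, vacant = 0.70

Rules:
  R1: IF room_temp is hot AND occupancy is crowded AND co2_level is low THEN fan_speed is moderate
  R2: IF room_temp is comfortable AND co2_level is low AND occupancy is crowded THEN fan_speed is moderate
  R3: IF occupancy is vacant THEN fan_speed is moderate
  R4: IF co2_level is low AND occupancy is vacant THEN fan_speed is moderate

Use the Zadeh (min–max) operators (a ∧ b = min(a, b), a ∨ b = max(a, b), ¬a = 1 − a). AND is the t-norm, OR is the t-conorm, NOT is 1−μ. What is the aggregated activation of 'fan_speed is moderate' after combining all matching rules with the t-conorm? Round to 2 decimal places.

0.70

R1: hot=0.81, crowded=0.44, low=0.46; AND[min(a, b)] → w = 0.44
R2: comfortable=0.11, low=0.46, crowded=0.44; AND[min(a, b)] → w = 0.11
R3: vacant=0.70 → w = 0.70
R4: low=0.46, vacant=0.70; AND[min(a, b)] → w = 0.46
Rules with consequent 'moderate': {R1, R2, R3, R4} → strengths 0.44, 0.11, 0.70, 0.46
Aggregate via t-conorm [max(a, b)]: 0.70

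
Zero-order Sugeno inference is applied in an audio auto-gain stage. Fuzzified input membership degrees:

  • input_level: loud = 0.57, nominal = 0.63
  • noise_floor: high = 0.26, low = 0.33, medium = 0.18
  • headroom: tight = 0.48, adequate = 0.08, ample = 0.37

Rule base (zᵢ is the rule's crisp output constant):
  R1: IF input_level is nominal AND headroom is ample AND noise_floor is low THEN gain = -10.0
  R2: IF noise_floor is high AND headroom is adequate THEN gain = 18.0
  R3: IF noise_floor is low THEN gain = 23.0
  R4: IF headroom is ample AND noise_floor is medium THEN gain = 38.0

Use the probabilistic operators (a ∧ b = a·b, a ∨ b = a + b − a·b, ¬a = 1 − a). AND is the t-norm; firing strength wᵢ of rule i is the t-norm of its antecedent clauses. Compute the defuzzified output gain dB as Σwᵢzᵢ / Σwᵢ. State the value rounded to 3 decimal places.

19.675

R1 (z=-10.0): nominal=0.63, ample=0.37, low=0.33; AND[a·b] → w = 0.0769
R2 (z=18.0): high=0.26, adequate=0.08; AND[a·b] → w = 0.0208
R3 (z=23.0): low=0.33 → w = 0.3300
R4 (z=38.0): ample=0.37, medium=0.18; AND[a·b] → w = 0.0666
Weighted average = (0.0769·-10.0 + 0.0208·18.0 + 0.3300·23.0 + 0.0666·38.0) / (0.0769 + 0.0208 + 0.3300 + 0.0666)
  = 9.7260 / 0.4943 = 19.675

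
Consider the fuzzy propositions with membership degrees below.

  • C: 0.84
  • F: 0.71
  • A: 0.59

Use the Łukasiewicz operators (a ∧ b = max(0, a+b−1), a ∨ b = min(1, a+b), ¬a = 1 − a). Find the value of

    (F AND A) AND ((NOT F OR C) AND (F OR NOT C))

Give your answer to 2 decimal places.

0.17

F AND A = max(0, a+b−1) on (0.71, 0.59) = 0.30
NOT F = 1 − 0.71 = 0.29
NOT F OR C = min(1, a+b) on (0.29, 0.84) = 1.00
NOT C = 1 − 0.84 = 0.16
F OR NOT C = min(1, a+b) on (0.71, 0.16) = 0.87
(NOT F OR C) AND (F OR NOT C) = max(0, a+b−1) on (1.00, 0.87) = 0.87
(F AND A) AND ((NOT F OR C) AND (F OR NOT C)) = max(0, a+b−1) on (0.30, 0.87) = 0.17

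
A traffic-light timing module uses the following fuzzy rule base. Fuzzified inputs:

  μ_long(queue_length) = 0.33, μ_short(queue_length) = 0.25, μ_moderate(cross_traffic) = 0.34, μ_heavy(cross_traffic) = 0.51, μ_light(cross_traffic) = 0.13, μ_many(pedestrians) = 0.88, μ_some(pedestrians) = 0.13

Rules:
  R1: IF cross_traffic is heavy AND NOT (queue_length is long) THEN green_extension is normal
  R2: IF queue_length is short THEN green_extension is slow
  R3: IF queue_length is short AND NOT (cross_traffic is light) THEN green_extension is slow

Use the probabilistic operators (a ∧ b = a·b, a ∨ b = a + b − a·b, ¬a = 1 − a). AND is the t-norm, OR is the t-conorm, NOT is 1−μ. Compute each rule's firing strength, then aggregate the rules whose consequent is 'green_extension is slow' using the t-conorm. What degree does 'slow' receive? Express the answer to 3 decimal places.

0.413

R1: heavy=0.51, ¬long=1−0.33=0.67; AND[a·b] → w = 0.3417
R2: short=0.25 → w = 0.2500
R3: short=0.25, ¬light=1−0.13=0.87; AND[a·b] → w = 0.2175
Rules with consequent 'slow': {R2, R3} → strengths 0.2500, 0.2175
Aggregate via t-conorm [a + b − a·b]: 0.4131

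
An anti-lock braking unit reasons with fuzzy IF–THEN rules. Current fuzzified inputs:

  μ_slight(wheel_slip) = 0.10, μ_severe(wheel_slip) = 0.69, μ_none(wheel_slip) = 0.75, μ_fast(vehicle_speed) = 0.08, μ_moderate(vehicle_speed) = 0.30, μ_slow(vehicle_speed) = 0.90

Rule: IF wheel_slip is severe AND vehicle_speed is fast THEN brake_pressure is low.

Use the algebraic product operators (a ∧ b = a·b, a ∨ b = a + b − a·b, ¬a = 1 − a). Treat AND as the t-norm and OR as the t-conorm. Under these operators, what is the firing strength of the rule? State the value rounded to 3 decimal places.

firing strength: severe=0.69, fast=0.08; AND[a·b] → w = 0.0552

0.055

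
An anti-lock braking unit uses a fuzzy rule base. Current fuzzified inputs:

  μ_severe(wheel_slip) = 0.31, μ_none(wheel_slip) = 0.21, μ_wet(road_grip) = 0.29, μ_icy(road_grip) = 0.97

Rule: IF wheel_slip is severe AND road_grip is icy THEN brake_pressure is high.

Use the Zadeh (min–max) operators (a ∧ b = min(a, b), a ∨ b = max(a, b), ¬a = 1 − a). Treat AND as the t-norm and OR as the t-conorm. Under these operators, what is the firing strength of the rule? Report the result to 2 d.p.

0.31

firing strength: severe=0.31, icy=0.97; AND[min(a, b)] → w = 0.31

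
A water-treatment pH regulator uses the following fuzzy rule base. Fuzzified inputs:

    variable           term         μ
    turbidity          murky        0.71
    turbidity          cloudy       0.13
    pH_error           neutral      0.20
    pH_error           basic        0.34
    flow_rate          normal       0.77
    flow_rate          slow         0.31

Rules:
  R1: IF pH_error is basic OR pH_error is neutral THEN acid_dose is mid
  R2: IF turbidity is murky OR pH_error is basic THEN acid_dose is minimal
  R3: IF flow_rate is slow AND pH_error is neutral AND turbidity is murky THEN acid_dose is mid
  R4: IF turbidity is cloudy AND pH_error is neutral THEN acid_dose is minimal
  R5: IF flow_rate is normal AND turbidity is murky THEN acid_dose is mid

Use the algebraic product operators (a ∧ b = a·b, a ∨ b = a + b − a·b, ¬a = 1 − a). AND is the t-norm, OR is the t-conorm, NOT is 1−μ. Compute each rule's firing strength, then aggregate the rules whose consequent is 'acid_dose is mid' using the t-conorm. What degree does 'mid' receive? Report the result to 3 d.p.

0.771

R1: basic=0.34, neutral=0.20; OR[a + b − a·b] → w = 0.4720
R2: murky=0.71, basic=0.34; OR[a + b − a·b] → w = 0.8086
R3: slow=0.31, neutral=0.20, murky=0.71; AND[a·b] → w = 0.0440
R4: cloudy=0.13, neutral=0.20; AND[a·b] → w = 0.0260
R5: normal=0.77, murky=0.71; AND[a·b] → w = 0.5467
Rules with consequent 'mid': {R1, R3, R5} → strengths 0.4720, 0.0440, 0.5467
Aggregate via t-conorm [a + b − a·b]: 0.7712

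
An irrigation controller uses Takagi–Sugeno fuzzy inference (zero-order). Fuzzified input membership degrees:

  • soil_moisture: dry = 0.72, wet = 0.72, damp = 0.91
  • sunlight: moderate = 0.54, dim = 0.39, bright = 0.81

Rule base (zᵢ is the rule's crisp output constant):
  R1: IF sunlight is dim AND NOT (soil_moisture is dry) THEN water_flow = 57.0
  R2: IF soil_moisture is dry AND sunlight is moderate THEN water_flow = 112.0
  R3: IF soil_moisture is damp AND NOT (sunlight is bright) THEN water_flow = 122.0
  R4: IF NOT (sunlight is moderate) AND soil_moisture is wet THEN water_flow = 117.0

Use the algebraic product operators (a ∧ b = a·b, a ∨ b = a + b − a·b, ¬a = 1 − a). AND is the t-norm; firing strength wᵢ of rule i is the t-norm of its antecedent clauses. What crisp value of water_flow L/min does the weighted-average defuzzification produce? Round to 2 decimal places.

R1 (z=57.0): dim=0.39, ¬dry=1−0.72=0.28; AND[a·b] → w = 0.1092
R2 (z=112.0): dry=0.72, moderate=0.54; AND[a·b] → w = 0.3888
R3 (z=122.0): damp=0.91, ¬bright=1−0.81=0.19; AND[a·b] → w = 0.1729
R4 (z=117.0): ¬moderate=1−0.54=0.46, wet=0.72; AND[a·b] → w = 0.3312
Weighted average = (0.1092·57.0 + 0.3888·112.0 + 0.1729·122.0 + 0.3312·117.0) / (0.1092 + 0.3888 + 0.1729 + 0.3312)
  = 109.6142 / 1.0021 = 109.38

109.38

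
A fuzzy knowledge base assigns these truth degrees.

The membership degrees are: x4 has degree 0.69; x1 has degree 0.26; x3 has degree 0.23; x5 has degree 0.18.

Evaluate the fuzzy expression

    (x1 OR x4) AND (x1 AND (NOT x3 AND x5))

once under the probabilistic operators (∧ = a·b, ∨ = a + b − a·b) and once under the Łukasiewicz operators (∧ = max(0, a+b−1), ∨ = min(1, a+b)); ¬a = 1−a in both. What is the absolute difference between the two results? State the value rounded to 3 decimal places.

Under probabilistic:
  x1 OR x4 = a + b − a·b on (0.2600, 0.6900) = 0.7706
  NOT x3 = 1 − 0.2300 = 0.7700
  NOT x3 AND x5 = a·b on (0.7700, 0.1800) = 0.1386
  x1 AND (NOT x3 AND x5) = a·b on (0.2600, 0.1386) = 0.0360
  (x1 OR x4) AND (x1 AND (NOT x3 AND x5)) = a·b on (0.7706, 0.0360) = 0.0278
  → value = 0.0278
Under Łukasiewicz:
  x1 OR x4 = min(1, a+b) on (0.26, 0.69) = 0.95
  NOT x3 = 1 − 0.23 = 0.77
  NOT x3 AND x5 = max(0, a+b−1) on (0.77, 0.18) = 0.00
  x1 AND (NOT x3 AND x5) = max(0, a+b−1) on (0.26, 0.00) = 0.00
  (x1 OR x4) AND (x1 AND (NOT x3 AND x5)) = max(0, a+b−1) on (0.95, 0.00) = 0.00
  → value = 0.0000
|0.0278 − 0.0000| = 0.028

0.028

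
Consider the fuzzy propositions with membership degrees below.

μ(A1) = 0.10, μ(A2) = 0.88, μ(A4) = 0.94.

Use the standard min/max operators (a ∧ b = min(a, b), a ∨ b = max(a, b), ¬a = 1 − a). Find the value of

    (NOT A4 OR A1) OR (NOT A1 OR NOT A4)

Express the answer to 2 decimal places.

0.90

NOT A4 = 1 − 0.94 = 0.06
NOT A4 OR A1 = max(a, b) on (0.06, 0.10) = 0.10
NOT A1 = 1 − 0.10 = 0.90
NOT A4 = 1 − 0.94 = 0.06
NOT A1 OR NOT A4 = max(a, b) on (0.90, 0.06) = 0.90
(NOT A4 OR A1) OR (NOT A1 OR NOT A4) = max(a, b) on (0.10, 0.90) = 0.90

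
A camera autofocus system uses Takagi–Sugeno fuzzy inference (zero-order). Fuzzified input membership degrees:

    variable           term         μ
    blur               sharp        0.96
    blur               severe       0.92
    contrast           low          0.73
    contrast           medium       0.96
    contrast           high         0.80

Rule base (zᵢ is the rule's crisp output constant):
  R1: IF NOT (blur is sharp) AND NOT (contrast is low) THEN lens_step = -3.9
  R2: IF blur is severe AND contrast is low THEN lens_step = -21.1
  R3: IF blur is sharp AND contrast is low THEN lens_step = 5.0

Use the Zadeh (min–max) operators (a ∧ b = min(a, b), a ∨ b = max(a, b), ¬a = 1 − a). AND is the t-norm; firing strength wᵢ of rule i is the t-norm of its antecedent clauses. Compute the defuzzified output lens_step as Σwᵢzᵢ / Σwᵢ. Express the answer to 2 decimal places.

-7.94

R1 (z=-3.9): ¬sharp=1−0.96=0.04, ¬low=1−0.73=0.27; AND[min(a, b)] → w = 0.04
R2 (z=-21.1): severe=0.92, low=0.73; AND[min(a, b)] → w = 0.73
R3 (z=5.0): sharp=0.96, low=0.73; AND[min(a, b)] → w = 0.73
Weighted average = (0.04·-3.9 + 0.73·-21.1 + 0.73·5.0) / (0.04 + 0.73 + 0.73)
  = -11.9090 / 1.5000 = -7.94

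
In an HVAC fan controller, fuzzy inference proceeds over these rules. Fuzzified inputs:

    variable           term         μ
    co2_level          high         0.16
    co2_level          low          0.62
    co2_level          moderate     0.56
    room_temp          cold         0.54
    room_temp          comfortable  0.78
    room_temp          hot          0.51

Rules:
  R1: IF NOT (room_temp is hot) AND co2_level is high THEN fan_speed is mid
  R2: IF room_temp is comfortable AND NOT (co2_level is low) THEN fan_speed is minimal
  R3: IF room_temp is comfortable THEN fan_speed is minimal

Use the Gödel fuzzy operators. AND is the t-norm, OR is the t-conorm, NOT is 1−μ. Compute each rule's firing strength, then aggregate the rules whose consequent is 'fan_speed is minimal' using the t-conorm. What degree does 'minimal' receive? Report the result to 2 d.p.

0.78

R1: ¬hot=1−0.51=0.49, high=0.16; AND[min(a, b)] → w = 0.16
R2: comfortable=0.78, ¬low=1−0.62=0.38; AND[min(a, b)] → w = 0.38
R3: comfortable=0.78 → w = 0.78
Rules with consequent 'minimal': {R2, R3} → strengths 0.38, 0.78
Aggregate via t-conorm [max(a, b)]: 0.78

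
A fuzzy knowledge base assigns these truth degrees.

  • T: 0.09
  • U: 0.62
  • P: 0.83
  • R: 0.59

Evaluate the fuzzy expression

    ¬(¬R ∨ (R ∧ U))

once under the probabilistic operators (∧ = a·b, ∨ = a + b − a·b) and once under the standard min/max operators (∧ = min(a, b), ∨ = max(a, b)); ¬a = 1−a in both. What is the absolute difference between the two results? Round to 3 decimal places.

Under probabilistic:
  ¬R = 1 − 0.5900 = 0.4100
  R ∧ U = a·b on (0.5900, 0.6200) = 0.3658
  ¬R ∨ (R ∧ U) = a + b − a·b on (0.4100, 0.3658) = 0.6258
  ¬(¬R ∨ (R ∧ U)) = 1 − 0.6258 = 0.3742
  → value = 0.3742
Under standard min/max:
  ¬R = 1 − 0.59 = 0.41
  R ∧ U = min(a, b) on (0.59, 0.62) = 0.59
  ¬R ∨ (R ∧ U) = max(a, b) on (0.41, 0.59) = 0.59
  ¬(¬R ∨ (R ∧ U)) = 1 − 0.59 = 0.41
  → value = 0.4100
|0.3742 − 0.4100| = 0.036

0.036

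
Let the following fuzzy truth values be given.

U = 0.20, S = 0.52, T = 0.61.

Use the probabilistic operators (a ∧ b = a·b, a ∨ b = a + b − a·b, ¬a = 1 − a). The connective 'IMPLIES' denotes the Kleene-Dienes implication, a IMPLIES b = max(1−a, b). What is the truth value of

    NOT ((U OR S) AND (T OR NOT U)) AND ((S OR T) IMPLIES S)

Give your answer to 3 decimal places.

0.225

U OR S = a + b − a·b on (0.2000, 0.5200) = 0.6160
NOT U = 1 − 0.2000 = 0.8000
T OR NOT U = a + b − a·b on (0.6100, 0.8000) = 0.9220
(U OR S) AND (T OR NOT U) = a·b on (0.6160, 0.9220) = 0.5680
NOT ((U OR S) AND (T OR NOT U)) = 1 − 0.5680 = 0.4320
S OR T = a + b − a·b on (0.5200, 0.6100) = 0.8128
(S OR T) IMPLIES S  [Kleene-Dienes: max(1−a, b)] with a=0.8128, b=0.5200 → 0.5200
NOT ((U OR S) AND (T OR NOT U)) AND ((S OR T) IMPLIES S) = a·b on (0.4320, 0.5200) = 0.2247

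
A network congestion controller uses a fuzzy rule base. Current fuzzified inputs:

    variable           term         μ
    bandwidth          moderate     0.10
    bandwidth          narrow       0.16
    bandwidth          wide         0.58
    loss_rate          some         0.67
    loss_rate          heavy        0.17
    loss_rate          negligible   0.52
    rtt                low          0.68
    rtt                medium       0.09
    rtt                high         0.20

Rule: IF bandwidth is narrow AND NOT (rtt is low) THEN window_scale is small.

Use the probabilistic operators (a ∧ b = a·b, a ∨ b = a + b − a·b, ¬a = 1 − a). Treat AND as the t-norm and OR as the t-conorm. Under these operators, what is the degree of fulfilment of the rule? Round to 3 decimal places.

0.051

firing strength: narrow=0.16, ¬low=1−0.68=0.32; AND[a·b] → w = 0.0512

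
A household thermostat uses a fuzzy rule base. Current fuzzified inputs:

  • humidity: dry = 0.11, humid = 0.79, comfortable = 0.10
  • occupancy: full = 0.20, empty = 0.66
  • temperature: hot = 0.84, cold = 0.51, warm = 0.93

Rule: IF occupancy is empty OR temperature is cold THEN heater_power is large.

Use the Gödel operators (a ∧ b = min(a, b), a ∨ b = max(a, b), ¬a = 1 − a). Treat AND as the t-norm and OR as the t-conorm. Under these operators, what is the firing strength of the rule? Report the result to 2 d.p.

0.66

firing strength: empty=0.66, cold=0.51; OR[max(a, b)] → w = 0.66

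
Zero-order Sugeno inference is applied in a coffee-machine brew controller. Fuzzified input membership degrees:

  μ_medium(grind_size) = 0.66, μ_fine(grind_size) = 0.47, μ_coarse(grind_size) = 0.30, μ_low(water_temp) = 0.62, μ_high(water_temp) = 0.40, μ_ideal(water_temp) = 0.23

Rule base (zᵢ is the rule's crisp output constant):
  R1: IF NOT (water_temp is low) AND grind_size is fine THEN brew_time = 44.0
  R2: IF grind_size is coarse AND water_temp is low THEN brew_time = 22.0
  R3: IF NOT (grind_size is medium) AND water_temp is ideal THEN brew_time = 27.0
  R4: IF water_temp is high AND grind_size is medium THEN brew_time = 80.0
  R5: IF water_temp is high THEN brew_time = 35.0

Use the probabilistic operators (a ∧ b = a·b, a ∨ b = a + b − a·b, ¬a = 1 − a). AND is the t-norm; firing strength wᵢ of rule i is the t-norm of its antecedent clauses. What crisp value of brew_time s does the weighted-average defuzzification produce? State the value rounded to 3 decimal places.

44.436

R1 (z=44.0): ¬low=1−0.62=0.38, fine=0.47; AND[a·b] → w = 0.1786
R2 (z=22.0): coarse=0.30, low=0.62; AND[a·b] → w = 0.1860
R3 (z=27.0): ¬medium=1−0.66=0.34, ideal=0.23; AND[a·b] → w = 0.0782
R4 (z=80.0): high=0.40, medium=0.66; AND[a·b] → w = 0.2640
R5 (z=35.0): high=0.40 → w = 0.4000
Weighted average = (0.1786·44.0 + 0.1860·22.0 + 0.0782·27.0 + 0.2640·80.0 + 0.4000·35.0) / (0.1786 + 0.1860 + 0.0782 + 0.2640 + 0.4000)
  = 49.1818 / 1.1068 = 44.436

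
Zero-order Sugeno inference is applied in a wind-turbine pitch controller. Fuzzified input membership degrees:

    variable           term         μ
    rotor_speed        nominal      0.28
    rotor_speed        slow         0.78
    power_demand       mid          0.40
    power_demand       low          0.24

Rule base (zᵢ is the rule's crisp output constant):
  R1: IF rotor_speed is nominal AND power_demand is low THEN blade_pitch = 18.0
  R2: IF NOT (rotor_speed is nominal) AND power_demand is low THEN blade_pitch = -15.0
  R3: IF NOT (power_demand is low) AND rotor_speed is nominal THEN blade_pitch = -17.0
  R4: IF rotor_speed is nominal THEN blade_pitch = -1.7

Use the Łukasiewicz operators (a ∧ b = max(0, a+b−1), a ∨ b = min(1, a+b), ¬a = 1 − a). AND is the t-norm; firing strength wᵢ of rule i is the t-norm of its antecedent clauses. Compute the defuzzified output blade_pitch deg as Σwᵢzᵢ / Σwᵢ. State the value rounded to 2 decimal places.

-3.61

R1 (z=18.0): nominal=0.28, low=0.24; AND[max(0, a+b−1)] → w = 0.00
R2 (z=-15.0): ¬nominal=1−0.28=0.72, low=0.24; AND[max(0, a+b−1)] → w = 0.00
R3 (z=-17.0): ¬low=1−0.24=0.76, nominal=0.28; AND[max(0, a+b−1)] → w = 0.04
R4 (z=-1.7): nominal=0.28 → w = 0.28
Weighted average = (0.00·18.0 + 0.00·-15.0 + 0.04·-17.0 + 0.28·-1.7) / (0.00 + 0.00 + 0.04 + 0.28)
  = -1.1560 / 0.3200 = -3.61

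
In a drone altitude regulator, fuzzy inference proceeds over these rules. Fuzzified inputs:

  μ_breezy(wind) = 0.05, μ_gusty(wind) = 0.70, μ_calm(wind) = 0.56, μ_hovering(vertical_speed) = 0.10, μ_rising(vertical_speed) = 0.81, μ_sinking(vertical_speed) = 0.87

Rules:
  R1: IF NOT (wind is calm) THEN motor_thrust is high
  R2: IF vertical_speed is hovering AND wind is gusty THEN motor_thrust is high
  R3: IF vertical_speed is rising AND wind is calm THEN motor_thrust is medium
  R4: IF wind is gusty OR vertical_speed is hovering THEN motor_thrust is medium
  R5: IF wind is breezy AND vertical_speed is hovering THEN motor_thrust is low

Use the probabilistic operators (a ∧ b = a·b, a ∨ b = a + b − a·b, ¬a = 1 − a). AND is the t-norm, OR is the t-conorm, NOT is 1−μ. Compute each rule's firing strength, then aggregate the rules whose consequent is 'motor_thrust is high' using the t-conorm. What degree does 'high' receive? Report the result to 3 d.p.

R1: ¬calm=1−0.56=0.44 → w = 0.4400
R2: hovering=0.10, gusty=0.70; AND[a·b] → w = 0.0700
R3: rising=0.81, calm=0.56; AND[a·b] → w = 0.4536
R4: gusty=0.70, hovering=0.10; OR[a + b − a·b] → w = 0.7300
R5: breezy=0.05, hovering=0.10; AND[a·b] → w = 0.0050
Rules with consequent 'high': {R1, R2} → strengths 0.4400, 0.0700
Aggregate via t-conorm [a + b − a·b]: 0.4792

0.479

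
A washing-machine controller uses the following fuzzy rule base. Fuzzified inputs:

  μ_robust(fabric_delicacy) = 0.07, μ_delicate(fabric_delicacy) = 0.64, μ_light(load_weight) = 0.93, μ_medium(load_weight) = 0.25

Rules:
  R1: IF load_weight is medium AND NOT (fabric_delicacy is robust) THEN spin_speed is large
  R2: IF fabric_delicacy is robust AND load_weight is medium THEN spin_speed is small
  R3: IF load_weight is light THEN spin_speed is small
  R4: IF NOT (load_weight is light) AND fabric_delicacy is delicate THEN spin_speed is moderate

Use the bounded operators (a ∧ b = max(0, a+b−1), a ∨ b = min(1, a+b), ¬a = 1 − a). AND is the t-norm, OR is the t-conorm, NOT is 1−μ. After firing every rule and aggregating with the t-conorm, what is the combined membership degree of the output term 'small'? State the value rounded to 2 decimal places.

0.93

R1: medium=0.25, ¬robust=1−0.07=0.93; AND[max(0, a+b−1)] → w = 0.18
R2: robust=0.07, medium=0.25; AND[max(0, a+b−1)] → w = 0.00
R3: light=0.93 → w = 0.93
R4: ¬light=1−0.93=0.07, delicate=0.64; AND[max(0, a+b−1)] → w = 0.00
Rules with consequent 'small': {R2, R3} → strengths 0.00, 0.93
Aggregate via t-conorm [min(1, a+b)]: 0.93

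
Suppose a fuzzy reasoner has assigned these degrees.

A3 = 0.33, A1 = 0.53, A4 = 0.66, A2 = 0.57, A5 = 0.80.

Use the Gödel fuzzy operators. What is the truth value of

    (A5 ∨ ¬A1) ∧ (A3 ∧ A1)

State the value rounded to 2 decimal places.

¬A1 = 1 − 0.53 = 0.47
A5 ∨ ¬A1 = max(a, b) on (0.80, 0.47) = 0.80
A3 ∧ A1 = min(a, b) on (0.33, 0.53) = 0.33
(A5 ∨ ¬A1) ∧ (A3 ∧ A1) = min(a, b) on (0.80, 0.33) = 0.33

0.33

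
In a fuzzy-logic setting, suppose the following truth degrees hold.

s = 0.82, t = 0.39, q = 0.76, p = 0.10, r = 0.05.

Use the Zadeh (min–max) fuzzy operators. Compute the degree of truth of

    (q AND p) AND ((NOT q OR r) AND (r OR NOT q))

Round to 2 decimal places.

0.10

q AND p = min(a, b) on (0.76, 0.10) = 0.10
NOT q = 1 − 0.76 = 0.24
NOT q OR r = max(a, b) on (0.24, 0.05) = 0.24
NOT q = 1 − 0.76 = 0.24
r OR NOT q = max(a, b) on (0.05, 0.24) = 0.24
(NOT q OR r) AND (r OR NOT q) = min(a, b) on (0.24, 0.24) = 0.24
(q AND p) AND ((NOT q OR r) AND (r OR NOT q)) = min(a, b) on (0.10, 0.24) = 0.10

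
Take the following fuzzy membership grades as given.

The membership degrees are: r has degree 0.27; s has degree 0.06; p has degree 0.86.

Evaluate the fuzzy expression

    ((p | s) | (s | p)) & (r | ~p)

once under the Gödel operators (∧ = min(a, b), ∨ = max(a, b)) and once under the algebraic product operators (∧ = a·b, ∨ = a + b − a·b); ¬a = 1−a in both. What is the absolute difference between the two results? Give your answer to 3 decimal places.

Under Gödel:
  p | s = max(a, b) on (0.86, 0.06) = 0.86
  s | p = max(a, b) on (0.06, 0.86) = 0.86
  (p | s) | (s | p) = max(a, b) on (0.86, 0.86) = 0.86
  ~p = 1 − 0.86 = 0.14
  r | ~p = max(a, b) on (0.27, 0.14) = 0.27
  ((p | s) | (s | p)) & (r | ~p) = min(a, b) on (0.86, 0.27) = 0.27
  → value = 0.2700
Under algebraic product:
  p | s = a + b − a·b on (0.8600, 0.0600) = 0.8684
  s | p = a + b − a·b on (0.0600, 0.8600) = 0.8684
  (p | s) | (s | p) = a + b − a·b on (0.8684, 0.8684) = 0.9827
  ~p = 1 − 0.8600 = 0.1400
  r | ~p = a + b − a·b on (0.2700, 0.1400) = 0.3722
  ((p | s) | (s | p)) & (r | ~p) = a·b on (0.9827, 0.3722) = 0.3658
  → value = 0.3658
|0.2700 − 0.3658| = 0.096

0.096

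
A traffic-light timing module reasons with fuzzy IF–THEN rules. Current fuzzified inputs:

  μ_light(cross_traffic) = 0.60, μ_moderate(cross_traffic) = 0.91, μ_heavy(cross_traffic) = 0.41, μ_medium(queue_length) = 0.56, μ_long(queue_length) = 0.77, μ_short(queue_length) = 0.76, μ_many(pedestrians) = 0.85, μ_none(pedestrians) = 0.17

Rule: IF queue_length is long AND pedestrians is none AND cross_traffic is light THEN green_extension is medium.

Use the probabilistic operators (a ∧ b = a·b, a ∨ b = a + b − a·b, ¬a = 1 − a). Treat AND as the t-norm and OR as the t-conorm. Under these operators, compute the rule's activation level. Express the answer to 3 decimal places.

firing strength: long=0.77, none=0.17, light=0.60; AND[a·b] → w = 0.0785

0.079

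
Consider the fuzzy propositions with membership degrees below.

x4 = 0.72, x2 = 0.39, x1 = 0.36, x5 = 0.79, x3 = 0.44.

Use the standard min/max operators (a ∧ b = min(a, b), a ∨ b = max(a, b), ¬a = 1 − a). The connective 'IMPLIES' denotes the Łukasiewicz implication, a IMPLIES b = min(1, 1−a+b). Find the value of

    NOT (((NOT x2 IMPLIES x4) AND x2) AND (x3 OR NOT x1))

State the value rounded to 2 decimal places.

NOT x2 = 1 − 0.39 = 0.61
NOT x2 IMPLIES x4  [Łukasiewicz: min(1, 1−a+b)] with a=0.61, b=0.72 → 1.00
(NOT x2 IMPLIES x4) AND x2 = min(a, b) on (1.00, 0.39) = 0.39
NOT x1 = 1 − 0.36 = 0.64
x3 OR NOT x1 = max(a, b) on (0.44, 0.64) = 0.64
((NOT x2 IMPLIES x4) AND x2) AND (x3 OR NOT x1) = min(a, b) on (0.39, 0.64) = 0.39
NOT (((NOT x2 IMPLIES x4) AND x2) AND (x3 OR NOT x1)) = 1 − 0.39 = 0.61

0.61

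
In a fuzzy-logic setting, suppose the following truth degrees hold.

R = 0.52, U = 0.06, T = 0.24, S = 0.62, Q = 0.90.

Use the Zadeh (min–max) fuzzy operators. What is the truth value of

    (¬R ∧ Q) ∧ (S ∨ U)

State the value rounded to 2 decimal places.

¬R = 1 − 0.52 = 0.48
¬R ∧ Q = min(a, b) on (0.48, 0.90) = 0.48
S ∨ U = max(a, b) on (0.62, 0.06) = 0.62
(¬R ∧ Q) ∧ (S ∨ U) = min(a, b) on (0.48, 0.62) = 0.48

0.48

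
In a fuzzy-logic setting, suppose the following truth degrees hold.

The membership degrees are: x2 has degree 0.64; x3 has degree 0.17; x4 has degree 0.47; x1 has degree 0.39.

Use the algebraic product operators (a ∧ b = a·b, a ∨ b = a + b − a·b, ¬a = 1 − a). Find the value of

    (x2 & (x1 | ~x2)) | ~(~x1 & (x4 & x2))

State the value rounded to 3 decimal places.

~x2 = 1 − 0.6400 = 0.3600
x1 | ~x2 = a + b − a·b on (0.3900, 0.3600) = 0.6096
x2 & (x1 | ~x2) = a·b on (0.6400, 0.6096) = 0.3901
~x1 = 1 − 0.3900 = 0.6100
x4 & x2 = a·b on (0.4700, 0.6400) = 0.3008
~x1 & (x4 & x2) = a·b on (0.6100, 0.3008) = 0.1835
~(~x1 & (x4 & x2)) = 1 − 0.1835 = 0.8165
(x2 & (x1 | ~x2)) | ~(~x1 & (x4 & x2)) = a + b − a·b on (0.3901, 0.8165) = 0.8881

0.888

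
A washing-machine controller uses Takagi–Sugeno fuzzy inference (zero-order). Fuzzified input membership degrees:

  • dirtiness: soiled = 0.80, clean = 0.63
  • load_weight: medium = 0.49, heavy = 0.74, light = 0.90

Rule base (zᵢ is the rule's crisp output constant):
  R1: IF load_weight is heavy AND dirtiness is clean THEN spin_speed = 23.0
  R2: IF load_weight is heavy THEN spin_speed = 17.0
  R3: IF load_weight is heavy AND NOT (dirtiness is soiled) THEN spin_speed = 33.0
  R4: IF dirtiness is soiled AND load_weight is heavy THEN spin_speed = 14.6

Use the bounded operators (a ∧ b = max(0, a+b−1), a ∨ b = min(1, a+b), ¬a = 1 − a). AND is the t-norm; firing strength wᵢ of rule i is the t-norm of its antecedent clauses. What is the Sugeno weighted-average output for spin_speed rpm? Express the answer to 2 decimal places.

17.56

R1 (z=23.0): heavy=0.74, clean=0.63; AND[max(0, a+b−1)] → w = 0.37
R2 (z=17.0): heavy=0.74 → w = 0.74
R3 (z=33.0): heavy=0.74, ¬soiled=1−0.80=0.20; AND[max(0, a+b−1)] → w = 0.00
R4 (z=14.6): soiled=0.80, heavy=0.74; AND[max(0, a+b−1)] → w = 0.54
Weighted average = (0.37·23.0 + 0.74·17.0 + 0.00·33.0 + 0.54·14.6) / (0.37 + 0.74 + 0.00 + 0.54)
  = 28.9740 / 1.6500 = 17.56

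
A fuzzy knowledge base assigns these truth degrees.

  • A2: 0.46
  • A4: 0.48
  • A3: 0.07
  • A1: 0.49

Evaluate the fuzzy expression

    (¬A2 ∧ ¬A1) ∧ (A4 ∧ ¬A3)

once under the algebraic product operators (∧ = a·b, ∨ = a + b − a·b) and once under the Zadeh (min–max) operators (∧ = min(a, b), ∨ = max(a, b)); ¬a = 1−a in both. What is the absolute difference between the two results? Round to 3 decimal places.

Under algebraic product:
  ¬A2 = 1 − 0.4600 = 0.5400
  ¬A1 = 1 − 0.4900 = 0.5100
  ¬A2 ∧ ¬A1 = a·b on (0.5400, 0.5100) = 0.2754
  ¬A3 = 1 − 0.0700 = 0.9300
  A4 ∧ ¬A3 = a·b on (0.4800, 0.9300) = 0.4464
  (¬A2 ∧ ¬A1) ∧ (A4 ∧ ¬A3) = a·b on (0.2754, 0.4464) = 0.1229
  → value = 0.1229
Under Zadeh (min–max):
  ¬A2 = 1 − 0.46 = 0.54
  ¬A1 = 1 − 0.49 = 0.51
  ¬A2 ∧ ¬A1 = min(a, b) on (0.54, 0.51) = 0.51
  ¬A3 = 1 − 0.07 = 0.93
  A4 ∧ ¬A3 = min(a, b) on (0.48, 0.93) = 0.48
  (¬A2 ∧ ¬A1) ∧ (A4 ∧ ¬A3) = min(a, b) on (0.51, 0.48) = 0.48
  → value = 0.4800
|0.1229 − 0.4800| = 0.357

0.357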